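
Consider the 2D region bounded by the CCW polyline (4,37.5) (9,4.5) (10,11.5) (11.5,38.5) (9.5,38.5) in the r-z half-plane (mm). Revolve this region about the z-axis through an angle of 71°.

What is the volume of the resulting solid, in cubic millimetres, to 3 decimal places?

Profile (r,z), 5 vertices: (4,37.5) (9,4.5) (10,11.5) (11.5,38.5) (9.5,38.5)
edge 0: (4,37.5)→(9,4.5)  cross = 4·4.5 − 9·37.5 = -319.5000; (r_i+r_j)·cross = 13·-319.5000 = -4153.5000
edge 1: (9,4.5)→(10,11.5)  cross = 9·11.5 − 10·4.5 = 58.5000; (r_i+r_j)·cross = 19·58.5000 = 1111.5000
edge 2: (10,11.5)→(11.5,38.5)  cross = 10·38.5 − 11.5·11.5 = 252.7500; (r_i+r_j)·cross = 21.5·252.7500 = 5434.1250
edge 3: (11.5,38.5)→(9.5,38.5)  cross = 11.5·38.5 − 9.5·38.5 = 77.0000; (r_i+r_j)·cross = 21·77.0000 = 1617.0000
edge 4: (9.5,38.5)→(4,37.5)  cross = 9.5·37.5 − 4·38.5 = 202.2500; (r_i+r_j)·cross = 13.5·202.2500 = 2730.3750
Σcross = 271.0000 → A = |Σcross|/2 = 135.5000 mm²
Σ(r_i+r_j)·cross = 6739.5000 → first moment M = |Σ|/6 = 1123.2500
R_c = M/A = 1123.2500/135.5000 = 8.2897 mm
θ = 71° = 1.239184 rad
V = θ·R_c·A = 1.239184·8.2897·135.5000 = 1391.913 mm³

Volume = 1391.913 mm³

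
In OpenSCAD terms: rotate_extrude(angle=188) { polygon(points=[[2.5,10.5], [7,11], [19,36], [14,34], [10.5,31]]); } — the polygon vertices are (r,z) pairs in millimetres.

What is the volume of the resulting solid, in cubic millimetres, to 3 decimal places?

Volume = 4199.550 mm³

Profile (r,z), 5 vertices: (2.5,10.5) (7,11) (19,36) (14,34) (10.5,31)
edge 0: (2.5,10.5)→(7,11)  cross = 2.5·11 − 7·10.5 = -46.0000; (r_i+r_j)·cross = 9.5·-46.0000 = -437.0000
edge 1: (7,11)→(19,36)  cross = 7·36 − 19·11 = 43.0000; (r_i+r_j)·cross = 26·43.0000 = 1118.0000
edge 2: (19,36)→(14,34)  cross = 19·34 − 14·36 = 142.0000; (r_i+r_j)·cross = 33·142.0000 = 4686.0000
edge 3: (14,34)→(10.5,31)  cross = 14·31 − 10.5·34 = 77.0000; (r_i+r_j)·cross = 24.5·77.0000 = 1886.5000
edge 4: (10.5,31)→(2.5,10.5)  cross = 10.5·10.5 − 2.5·31 = 32.7500; (r_i+r_j)·cross = 13·32.7500 = 425.7500
Σcross = 248.7500 → A = |Σcross|/2 = 124.3750 mm²
Σ(r_i+r_j)·cross = 7679.2500 → first moment M = |Σ|/6 = 1279.8750
R_c = M/A = 1279.8750/124.3750 = 10.2905 mm
θ = 188° = 3.281219 rad
V = θ·R_c·A = 3.281219·10.2905·124.3750 = 4199.550 mm³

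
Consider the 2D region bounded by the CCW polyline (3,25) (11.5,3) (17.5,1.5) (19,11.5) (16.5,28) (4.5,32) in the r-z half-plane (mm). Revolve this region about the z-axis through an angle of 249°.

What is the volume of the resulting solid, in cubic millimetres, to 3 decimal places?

Profile (r,z), 6 vertices: (3,25) (11.5,3) (17.5,1.5) (19,11.5) (16.5,28) (4.5,32)
edge 0: (3,25)→(11.5,3)  cross = 3·3 − 11.5·25 = -278.5000; (r_i+r_j)·cross = 14.5·-278.5000 = -4038.2500
edge 1: (11.5,3)→(17.5,1.5)  cross = 11.5·1.5 − 17.5·3 = -35.2500; (r_i+r_j)·cross = 29·-35.2500 = -1022.2500
edge 2: (17.5,1.5)→(19,11.5)  cross = 17.5·11.5 − 19·1.5 = 172.7500; (r_i+r_j)·cross = 36.5·172.7500 = 6305.3750
edge 3: (19,11.5)→(16.5,28)  cross = 19·28 − 16.5·11.5 = 342.2500; (r_i+r_j)·cross = 35.5·342.2500 = 12149.8750
edge 4: (16.5,28)→(4.5,32)  cross = 16.5·32 − 4.5·28 = 402.0000; (r_i+r_j)·cross = 21·402.0000 = 8442.0000
edge 5: (4.5,32)→(3,25)  cross = 4.5·25 − 3·32 = 16.5000; (r_i+r_j)·cross = 7.5·16.5000 = 123.7500
Σcross = 619.7500 → A = |Σcross|/2 = 309.8750 mm²
Σ(r_i+r_j)·cross = 21960.5000 → first moment M = |Σ|/6 = 3660.0833
R_c = M/A = 3660.0833/309.8750 = 11.8115 mm
θ = 249° = 4.345870 rad
V = θ·R_c·A = 4.345870·11.8115·309.8750 = 15906.246 mm³

Volume = 15906.246 mm³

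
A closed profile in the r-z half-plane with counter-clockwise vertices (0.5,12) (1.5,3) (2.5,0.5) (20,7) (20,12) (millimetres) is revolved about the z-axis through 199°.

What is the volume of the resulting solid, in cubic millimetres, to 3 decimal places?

Profile (r,z), 5 vertices: (0.5,12) (1.5,3) (2.5,0.5) (20,7) (20,12)
edge 0: (0.5,12)→(1.5,3)  cross = 0.5·3 − 1.5·12 = -16.5000; (r_i+r_j)·cross = 2·-16.5000 = -33.0000
edge 1: (1.5,3)→(2.5,0.5)  cross = 1.5·0.5 − 2.5·3 = -6.7500; (r_i+r_j)·cross = 4·-6.7500 = -27.0000
edge 2: (2.5,0.5)→(20,7)  cross = 2.5·7 − 20·0.5 = 7.5000; (r_i+r_j)·cross = 22.5·7.5000 = 168.7500
edge 3: (20,7)→(20,12)  cross = 20·12 − 20·7 = 100.0000; (r_i+r_j)·cross = 40·100.0000 = 4000.0000
edge 4: (20,12)→(0.5,12)  cross = 20·12 − 0.5·12 = 234.0000; (r_i+r_j)·cross = 20.5·234.0000 = 4797.0000
Σcross = 318.2500 → A = |Σcross|/2 = 159.1250 mm²
Σ(r_i+r_j)·cross = 8905.7500 → first moment M = |Σ|/6 = 1484.2917
R_c = M/A = 1484.2917/159.1250 = 9.3278 mm
θ = 199° = 3.473205 rad
V = θ·R_c·A = 3.473205·9.3278·159.1250 = 5155.250 mm³

Volume = 5155.250 mm³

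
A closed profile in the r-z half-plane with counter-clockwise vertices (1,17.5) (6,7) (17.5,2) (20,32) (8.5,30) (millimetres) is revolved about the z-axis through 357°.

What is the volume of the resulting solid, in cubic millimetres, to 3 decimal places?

Volume = 27720.293 mm³

Profile (r,z), 5 vertices: (1,17.5) (6,7) (17.5,2) (20,32) (8.5,30)
edge 0: (1,17.5)→(6,7)  cross = 1·7 − 6·17.5 = -98.0000; (r_i+r_j)·cross = 7·-98.0000 = -686.0000
edge 1: (6,7)→(17.5,2)  cross = 6·2 − 17.5·7 = -110.5000; (r_i+r_j)·cross = 23.5·-110.5000 = -2596.7500
edge 2: (17.5,2)→(20,32)  cross = 17.5·32 − 20·2 = 520.0000; (r_i+r_j)·cross = 37.5·520.0000 = 19500.0000
edge 3: (20,32)→(8.5,30)  cross = 20·30 − 8.5·32 = 328.0000; (r_i+r_j)·cross = 28.5·328.0000 = 9348.0000
edge 4: (8.5,30)→(1,17.5)  cross = 8.5·17.5 − 1·30 = 118.7500; (r_i+r_j)·cross = 9.5·118.7500 = 1128.1250
Σcross = 758.2500 → A = |Σcross|/2 = 379.1250 mm²
Σ(r_i+r_j)·cross = 26693.3750 → first moment M = |Σ|/6 = 4448.8958
R_c = M/A = 4448.8958/379.1250 = 11.7346 mm
θ = 357° = 6.230825 rad
V = θ·R_c·A = 6.230825·11.7346·379.1250 = 27720.293 mm³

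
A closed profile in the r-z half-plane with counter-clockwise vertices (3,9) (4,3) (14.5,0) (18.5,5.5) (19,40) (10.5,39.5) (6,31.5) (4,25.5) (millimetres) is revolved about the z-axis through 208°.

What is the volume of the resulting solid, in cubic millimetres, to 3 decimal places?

Volume = 22236.932 mm³

Profile (r,z), 8 vertices: (3,9) (4,3) (14.5,0) (18.5,5.5) (19,40) (10.5,39.5) (6,31.5) (4,25.5)
edge 0: (3,9)→(4,3)  cross = 3·3 − 4·9 = -27.0000; (r_i+r_j)·cross = 7·-27.0000 = -189.0000
edge 1: (4,3)→(14.5,0)  cross = 4·0 − 14.5·3 = -43.5000; (r_i+r_j)·cross = 18.5·-43.5000 = -804.7500
edge 2: (14.5,0)→(18.5,5.5)  cross = 14.5·5.5 − 18.5·0 = 79.7500; (r_i+r_j)·cross = 33·79.7500 = 2631.7500
edge 3: (18.5,5.5)→(19,40)  cross = 18.5·40 − 19·5.5 = 635.5000; (r_i+r_j)·cross = 37.5·635.5000 = 23831.2500
edge 4: (19,40)→(10.5,39.5)  cross = 19·39.5 − 10.5·40 = 330.5000; (r_i+r_j)·cross = 29.5·330.5000 = 9749.7500
edge 5: (10.5,39.5)→(6,31.5)  cross = 10.5·31.5 − 6·39.5 = 93.7500; (r_i+r_j)·cross = 16.5·93.7500 = 1546.8750
edge 6: (6,31.5)→(4,25.5)  cross = 6·25.5 − 4·31.5 = 27.0000; (r_i+r_j)·cross = 10·27.0000 = 270.0000
edge 7: (4,25.5)→(3,9)  cross = 4·9 − 3·25.5 = -40.5000; (r_i+r_j)·cross = 7·-40.5000 = -283.5000
Σcross = 1055.5000 → A = |Σcross|/2 = 527.7500 mm²
Σ(r_i+r_j)·cross = 36752.3750 → first moment M = |Σ|/6 = 6125.3958
R_c = M/A = 6125.3958/527.7500 = 11.6066 mm
θ = 208° = 3.630285 rad
V = θ·R_c·A = 3.630285·11.6066·527.7500 = 22236.932 mm³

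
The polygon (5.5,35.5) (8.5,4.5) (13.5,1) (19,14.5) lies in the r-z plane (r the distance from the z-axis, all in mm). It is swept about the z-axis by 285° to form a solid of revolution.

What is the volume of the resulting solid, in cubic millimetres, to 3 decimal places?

Profile (r,z), 4 vertices: (5.5,35.5) (8.5,4.5) (13.5,1) (19,14.5)
edge 0: (5.5,35.5)→(8.5,4.5)  cross = 5.5·4.5 − 8.5·35.5 = -277.0000; (r_i+r_j)·cross = 14·-277.0000 = -3878.0000
edge 1: (8.5,4.5)→(13.5,1)  cross = 8.5·1 − 13.5·4.5 = -52.2500; (r_i+r_j)·cross = 22·-52.2500 = -1149.5000
edge 2: (13.5,1)→(19,14.5)  cross = 13.5·14.5 − 19·1 = 176.7500; (r_i+r_j)·cross = 32.5·176.7500 = 5744.3750
edge 3: (19,14.5)→(5.5,35.5)  cross = 19·35.5 − 5.5·14.5 = 594.7500; (r_i+r_j)·cross = 24.5·594.7500 = 14571.3750
Σcross = 442.2500 → A = |Σcross|/2 = 221.1250 mm²
Σ(r_i+r_j)·cross = 15288.2500 → first moment M = |Σ|/6 = 2548.0417
R_c = M/A = 2548.0417/221.1250 = 11.5231 mm
θ = 285° = 4.974188 rad
V = θ·R_c·A = 4.974188·11.5231·221.1250 = 12674.439 mm³

Volume = 12674.439 mm³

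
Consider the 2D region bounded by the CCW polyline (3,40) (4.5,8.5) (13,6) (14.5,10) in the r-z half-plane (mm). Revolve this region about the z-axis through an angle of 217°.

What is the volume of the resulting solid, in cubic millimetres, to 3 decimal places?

Volume = 5168.174 mm³

Profile (r,z), 4 vertices: (3,40) (4.5,8.5) (13,6) (14.5,10)
edge 0: (3,40)→(4.5,8.5)  cross = 3·8.5 − 4.5·40 = -154.5000; (r_i+r_j)·cross = 7.5·-154.5000 = -1158.7500
edge 1: (4.5,8.5)→(13,6)  cross = 4.5·6 − 13·8.5 = -83.5000; (r_i+r_j)·cross = 17.5·-83.5000 = -1461.2500
edge 2: (13,6)→(14.5,10)  cross = 13·10 − 14.5·6 = 43.0000; (r_i+r_j)·cross = 27.5·43.0000 = 1182.5000
edge 3: (14.5,10)→(3,40)  cross = 14.5·40 − 3·10 = 550.0000; (r_i+r_j)·cross = 17.5·550.0000 = 9625.0000
Σcross = 355.0000 → A = |Σcross|/2 = 177.5000 mm²
Σ(r_i+r_j)·cross = 8187.5000 → first moment M = |Σ|/6 = 1364.5833
R_c = M/A = 1364.5833/177.5000 = 7.6878 mm
θ = 217° = 3.787364 rad
V = θ·R_c·A = 3.787364·7.6878·177.5000 = 5168.174 mm³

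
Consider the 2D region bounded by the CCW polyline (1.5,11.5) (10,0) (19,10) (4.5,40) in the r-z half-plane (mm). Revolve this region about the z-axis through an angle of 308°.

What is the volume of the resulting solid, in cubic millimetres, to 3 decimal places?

Volume = 16422.949 mm³

Profile (r,z), 4 vertices: (1.5,11.5) (10,0) (19,10) (4.5,40)
edge 0: (1.5,11.5)→(10,0)  cross = 1.5·0 − 10·11.5 = -115.0000; (r_i+r_j)·cross = 11.5·-115.0000 = -1322.5000
edge 1: (10,0)→(19,10)  cross = 10·10 − 19·0 = 100.0000; (r_i+r_j)·cross = 29·100.0000 = 2900.0000
edge 2: (19,10)→(4.5,40)  cross = 19·40 − 4.5·10 = 715.0000; (r_i+r_j)·cross = 23.5·715.0000 = 16802.5000
edge 3: (4.5,40)→(1.5,11.5)  cross = 4.5·11.5 − 1.5·40 = -8.2500; (r_i+r_j)·cross = 6·-8.2500 = -49.5000
Σcross = 691.7500 → A = |Σcross|/2 = 345.8750 mm²
Σ(r_i+r_j)·cross = 18330.5000 → first moment M = |Σ|/6 = 3055.0833
R_c = M/A = 3055.0833/345.8750 = 8.8329 mm
θ = 308° = 5.375614 rad
V = θ·R_c·A = 5.375614·8.8329·345.8750 = 16422.949 mm³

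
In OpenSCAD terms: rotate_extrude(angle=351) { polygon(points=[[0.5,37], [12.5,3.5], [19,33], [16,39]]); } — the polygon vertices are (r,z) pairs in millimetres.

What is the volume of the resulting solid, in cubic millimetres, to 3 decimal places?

Profile (r,z), 4 vertices: (0.5,37) (12.5,3.5) (19,33) (16,39)
edge 0: (0.5,37)→(12.5,3.5)  cross = 0.5·3.5 − 12.5·37 = -460.7500; (r_i+r_j)·cross = 13·-460.7500 = -5989.7500
edge 1: (12.5,3.5)→(19,33)  cross = 12.5·33 − 19·3.5 = 346.0000; (r_i+r_j)·cross = 31.5·346.0000 = 10899.0000
edge 2: (19,33)→(16,39)  cross = 19·39 − 16·33 = 213.0000; (r_i+r_j)·cross = 35·213.0000 = 7455.0000
edge 3: (16,39)→(0.5,37)  cross = 16·37 − 0.5·39 = 572.5000; (r_i+r_j)·cross = 16.5·572.5000 = 9446.2500
Σcross = 670.7500 → A = |Σcross|/2 = 335.3750 mm²
Σ(r_i+r_j)·cross = 21810.5000 → first moment M = |Σ|/6 = 3635.0833
R_c = M/A = 3635.0833/335.3750 = 10.8389 mm
θ = 351° = 6.126106 rad
V = θ·R_c·A = 6.126106·10.8389·335.3750 = 22268.905 mm³

Volume = 22268.905 mm³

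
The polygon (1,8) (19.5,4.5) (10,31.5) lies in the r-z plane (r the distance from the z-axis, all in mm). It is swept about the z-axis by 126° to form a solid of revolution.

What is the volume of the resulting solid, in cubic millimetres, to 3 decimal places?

Volume = 5212.131 mm³

Profile (r,z), 3 vertices: (1,8) (19.5,4.5) (10,31.5)
edge 0: (1,8)→(19.5,4.5)  cross = 1·4.5 − 19.5·8 = -151.5000; (r_i+r_j)·cross = 20.5·-151.5000 = -3105.7500
edge 1: (19.5,4.5)→(10,31.5)  cross = 19.5·31.5 − 10·4.5 = 569.2500; (r_i+r_j)·cross = 29.5·569.2500 = 16792.8750
edge 2: (10,31.5)→(1,8)  cross = 10·8 − 1·31.5 = 48.5000; (r_i+r_j)·cross = 11·48.5000 = 533.5000
Σcross = 466.2500 → A = |Σcross|/2 = 233.1250 mm²
Σ(r_i+r_j)·cross = 14220.6250 → first moment M = |Σ|/6 = 2370.1042
R_c = M/A = 2370.1042/233.1250 = 10.1667 mm
θ = 126° = 2.199115 rad
V = θ·R_c·A = 2.199115·10.1667·233.1250 = 5212.131 mm³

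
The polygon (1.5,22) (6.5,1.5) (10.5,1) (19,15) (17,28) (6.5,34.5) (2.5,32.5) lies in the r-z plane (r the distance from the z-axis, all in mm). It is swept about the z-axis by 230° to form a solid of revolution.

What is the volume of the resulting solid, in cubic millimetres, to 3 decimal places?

Volume = 15675.842 mm³

Profile (r,z), 7 vertices: (1.5,22) (6.5,1.5) (10.5,1) (19,15) (17,28) (6.5,34.5) (2.5,32.5)
edge 0: (1.5,22)→(6.5,1.5)  cross = 1.5·1.5 − 6.5·22 = -140.7500; (r_i+r_j)·cross = 8·-140.7500 = -1126.0000
edge 1: (6.5,1.5)→(10.5,1)  cross = 6.5·1 − 10.5·1.5 = -9.2500; (r_i+r_j)·cross = 17·-9.2500 = -157.2500
edge 2: (10.5,1)→(19,15)  cross = 10.5·15 − 19·1 = 138.5000; (r_i+r_j)·cross = 29.5·138.5000 = 4085.7500
edge 3: (19,15)→(17,28)  cross = 19·28 − 17·15 = 277.0000; (r_i+r_j)·cross = 36·277.0000 = 9972.0000
edge 4: (17,28)→(6.5,34.5)  cross = 17·34.5 − 6.5·28 = 404.5000; (r_i+r_j)·cross = 23.5·404.5000 = 9505.7500
edge 5: (6.5,34.5)→(2.5,32.5)  cross = 6.5·32.5 − 2.5·34.5 = 125.0000; (r_i+r_j)·cross = 9·125.0000 = 1125.0000
edge 6: (2.5,32.5)→(1.5,22)  cross = 2.5·22 − 1.5·32.5 = 6.2500; (r_i+r_j)·cross = 4·6.2500 = 25.0000
Σcross = 801.2500 → A = |Σcross|/2 = 400.6250 mm²
Σ(r_i+r_j)·cross = 23430.2500 → first moment M = |Σ|/6 = 3905.0417
R_c = M/A = 3905.0417/400.6250 = 9.7474 mm
θ = 230° = 4.014257 rad
V = θ·R_c·A = 4.014257·9.7474·400.6250 = 15675.842 mm³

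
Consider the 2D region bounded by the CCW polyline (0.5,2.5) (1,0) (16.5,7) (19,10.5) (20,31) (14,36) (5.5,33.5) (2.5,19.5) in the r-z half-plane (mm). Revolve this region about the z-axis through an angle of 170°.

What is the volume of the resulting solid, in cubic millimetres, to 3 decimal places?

Volume = 15584.296 mm³

Profile (r,z), 8 vertices: (0.5,2.5) (1,0) (16.5,7) (19,10.5) (20,31) (14,36) (5.5,33.5) (2.5,19.5)
edge 0: (0.5,2.5)→(1,0)  cross = 0.5·0 − 1·2.5 = -2.5000; (r_i+r_j)·cross = 1.5·-2.5000 = -3.7500
edge 1: (1,0)→(16.5,7)  cross = 1·7 − 16.5·0 = 7.0000; (r_i+r_j)·cross = 17.5·7.0000 = 122.5000
edge 2: (16.5,7)→(19,10.5)  cross = 16.5·10.5 − 19·7 = 40.2500; (r_i+r_j)·cross = 35.5·40.2500 = 1428.8750
edge 3: (19,10.5)→(20,31)  cross = 19·31 − 20·10.5 = 379.0000; (r_i+r_j)·cross = 39·379.0000 = 14781.0000
edge 4: (20,31)→(14,36)  cross = 20·36 − 14·31 = 286.0000; (r_i+r_j)·cross = 34·286.0000 = 9724.0000
edge 5: (14,36)→(5.5,33.5)  cross = 14·33.5 − 5.5·36 = 271.0000; (r_i+r_j)·cross = 19.5·271.0000 = 5284.5000
edge 6: (5.5,33.5)→(2.5,19.5)  cross = 5.5·19.5 − 2.5·33.5 = 23.5000; (r_i+r_j)·cross = 8·23.5000 = 188.0000
edge 7: (2.5,19.5)→(0.5,2.5)  cross = 2.5·2.5 − 0.5·19.5 = -3.5000; (r_i+r_j)·cross = 3·-3.5000 = -10.5000
Σcross = 1000.7500 → A = |Σcross|/2 = 500.3750 mm²
Σ(r_i+r_j)·cross = 31514.6250 → first moment M = |Σ|/6 = 5252.4375
R_c = M/A = 5252.4375/500.3750 = 10.4970 mm
θ = 170° = 2.967060 rad
V = θ·R_c·A = 2.967060·10.4970·500.3750 = 15584.296 mm³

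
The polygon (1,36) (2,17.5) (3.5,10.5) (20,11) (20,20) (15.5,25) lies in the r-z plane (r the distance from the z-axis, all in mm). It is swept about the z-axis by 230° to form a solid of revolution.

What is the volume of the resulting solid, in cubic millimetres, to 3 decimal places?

Volume = 12259.793 mm³

Profile (r,z), 6 vertices: (1,36) (2,17.5) (3.5,10.5) (20,11) (20,20) (15.5,25)
edge 0: (1,36)→(2,17.5)  cross = 1·17.5 − 2·36 = -54.5000; (r_i+r_j)·cross = 3·-54.5000 = -163.5000
edge 1: (2,17.5)→(3.5,10.5)  cross = 2·10.5 − 3.5·17.5 = -40.2500; (r_i+r_j)·cross = 5.5·-40.2500 = -221.3750
edge 2: (3.5,10.5)→(20,11)  cross = 3.5·11 − 20·10.5 = -171.5000; (r_i+r_j)·cross = 23.5·-171.5000 = -4030.2500
edge 3: (20,11)→(20,20)  cross = 20·20 − 20·11 = 180.0000; (r_i+r_j)·cross = 40·180.0000 = 7200.0000
edge 4: (20,20)→(15.5,25)  cross = 20·25 − 15.5·20 = 190.0000; (r_i+r_j)·cross = 35.5·190.0000 = 6745.0000
edge 5: (15.5,25)→(1,36)  cross = 15.5·36 − 1·25 = 533.0000; (r_i+r_j)·cross = 16.5·533.0000 = 8794.5000
Σcross = 636.7500 → A = |Σcross|/2 = 318.3750 mm²
Σ(r_i+r_j)·cross = 18324.3750 → first moment M = |Σ|/6 = 3054.0625
R_c = M/A = 3054.0625/318.3750 = 9.5927 mm
θ = 230° = 4.014257 rad
V = θ·R_c·A = 4.014257·9.5927·318.3750 = 12259.793 mm³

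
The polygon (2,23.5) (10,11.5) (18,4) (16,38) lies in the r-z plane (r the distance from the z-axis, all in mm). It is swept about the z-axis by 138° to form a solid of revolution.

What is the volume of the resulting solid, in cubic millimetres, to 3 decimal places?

Profile (r,z), 4 vertices: (2,23.5) (10,11.5) (18,4) (16,38)
edge 0: (2,23.5)→(10,11.5)  cross = 2·11.5 − 10·23.5 = -212.0000; (r_i+r_j)·cross = 12·-212.0000 = -2544.0000
edge 1: (10,11.5)→(18,4)  cross = 10·4 − 18·11.5 = -167.0000; (r_i+r_j)·cross = 28·-167.0000 = -4676.0000
edge 2: (18,4)→(16,38)  cross = 18·38 − 16·4 = 620.0000; (r_i+r_j)·cross = 34·620.0000 = 21080.0000
edge 3: (16,38)→(2,23.5)  cross = 16·23.5 − 2·38 = 300.0000; (r_i+r_j)·cross = 18·300.0000 = 5400.0000
Σcross = 541.0000 → A = |Σcross|/2 = 270.5000 mm²
Σ(r_i+r_j)·cross = 19260.0000 → first moment M = |Σ|/6 = 3210.0000
R_c = M/A = 3210.0000/270.5000 = 11.8669 mm
θ = 138° = 2.408554 rad
V = θ·R_c·A = 2.408554·11.8669·270.5000 = 7731.460 mm³

Volume = 7731.460 mm³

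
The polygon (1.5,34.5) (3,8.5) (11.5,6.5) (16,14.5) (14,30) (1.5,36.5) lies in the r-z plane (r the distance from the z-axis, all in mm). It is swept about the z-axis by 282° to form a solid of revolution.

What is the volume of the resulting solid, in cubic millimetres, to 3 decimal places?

Profile (r,z), 6 vertices: (1.5,34.5) (3,8.5) (11.5,6.5) (16,14.5) (14,30) (1.5,36.5)
edge 0: (1.5,34.5)→(3,8.5)  cross = 1.5·8.5 − 3·34.5 = -90.7500; (r_i+r_j)·cross = 4.5·-90.7500 = -408.3750
edge 1: (3,8.5)→(11.5,6.5)  cross = 3·6.5 − 11.5·8.5 = -78.2500; (r_i+r_j)·cross = 14.5·-78.2500 = -1134.6250
edge 2: (11.5,6.5)→(16,14.5)  cross = 11.5·14.5 − 16·6.5 = 62.7500; (r_i+r_j)·cross = 27.5·62.7500 = 1725.6250
edge 3: (16,14.5)→(14,30)  cross = 16·30 − 14·14.5 = 277.0000; (r_i+r_j)·cross = 30·277.0000 = 8310.0000
edge 4: (14,30)→(1.5,36.5)  cross = 14·36.5 − 1.5·30 = 466.0000; (r_i+r_j)·cross = 15.5·466.0000 = 7223.0000
edge 5: (1.5,36.5)→(1.5,34.5)  cross = 1.5·34.5 − 1.5·36.5 = -3.0000; (r_i+r_j)·cross = 3·-3.0000 = -9.0000
Σcross = 633.7500 → A = |Σcross|/2 = 316.8750 mm²
Σ(r_i+r_j)·cross = 15706.6250 → first moment M = |Σ|/6 = 2617.7708
R_c = M/A = 2617.7708/316.8750 = 8.2612 mm
θ = 282° = 4.921828 rad
V = θ·R_c·A = 4.921828·8.2612·316.8750 = 12884.219 mm³

Volume = 12884.219 mm³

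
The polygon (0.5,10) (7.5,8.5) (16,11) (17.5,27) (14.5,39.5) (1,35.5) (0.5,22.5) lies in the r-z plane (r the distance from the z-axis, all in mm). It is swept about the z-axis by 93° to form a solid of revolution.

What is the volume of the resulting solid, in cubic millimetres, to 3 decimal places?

Profile (r,z), 7 vertices: (0.5,10) (7.5,8.5) (16,11) (17.5,27) (14.5,39.5) (1,35.5) (0.5,22.5)
edge 0: (0.5,10)→(7.5,8.5)  cross = 0.5·8.5 − 7.5·10 = -70.7500; (r_i+r_j)·cross = 8·-70.7500 = -566.0000
edge 1: (7.5,8.5)→(16,11)  cross = 7.5·11 − 16·8.5 = -53.5000; (r_i+r_j)·cross = 23.5·-53.5000 = -1257.2500
edge 2: (16,11)→(17.5,27)  cross = 16·27 − 17.5·11 = 239.5000; (r_i+r_j)·cross = 33.5·239.5000 = 8023.2500
edge 3: (17.5,27)→(14.5,39.5)  cross = 17.5·39.5 − 14.5·27 = 299.7500; (r_i+r_j)·cross = 32·299.7500 = 9592.0000
edge 4: (14.5,39.5)→(1,35.5)  cross = 14.5·35.5 − 1·39.5 = 475.2500; (r_i+r_j)·cross = 15.5·475.2500 = 7366.3750
edge 5: (1,35.5)→(0.5,22.5)  cross = 1·22.5 − 0.5·35.5 = 4.7500; (r_i+r_j)·cross = 1.5·4.7500 = 7.1250
edge 6: (0.5,22.5)→(0.5,10)  cross = 0.5·10 − 0.5·22.5 = -6.2500; (r_i+r_j)·cross = 1·-6.2500 = -6.2500
Σcross = 888.7500 → A = |Σcross|/2 = 444.3750 mm²
Σ(r_i+r_j)·cross = 23159.2500 → first moment M = |Σ|/6 = 3859.8750
R_c = M/A = 3859.8750/444.3750 = 8.6861 mm
θ = 93° = 1.623156 rad
V = θ·R_c·A = 1.623156·8.6861·444.3750 = 6265.180 mm³

Volume = 6265.180 mm³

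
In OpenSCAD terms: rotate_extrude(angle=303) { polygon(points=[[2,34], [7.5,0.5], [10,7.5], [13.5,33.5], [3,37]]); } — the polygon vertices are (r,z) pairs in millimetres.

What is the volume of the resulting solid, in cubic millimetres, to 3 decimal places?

Profile (r,z), 5 vertices: (2,34) (7.5,0.5) (10,7.5) (13.5,33.5) (3,37)
edge 0: (2,34)→(7.5,0.5)  cross = 2·0.5 − 7.5·34 = -254.0000; (r_i+r_j)·cross = 9.5·-254.0000 = -2413.0000
edge 1: (7.5,0.5)→(10,7.5)  cross = 7.5·7.5 − 10·0.5 = 51.2500; (r_i+r_j)·cross = 17.5·51.2500 = 896.8750
edge 2: (10,7.5)→(13.5,33.5)  cross = 10·33.5 − 13.5·7.5 = 233.7500; (r_i+r_j)·cross = 23.5·233.7500 = 5493.1250
edge 3: (13.5,33.5)→(3,37)  cross = 13.5·37 − 3·33.5 = 399.0000; (r_i+r_j)·cross = 16.5·399.0000 = 6583.5000
edge 4: (3,37)→(2,34)  cross = 3·34 − 2·37 = 28.0000; (r_i+r_j)·cross = 5·28.0000 = 140.0000
Σcross = 458.0000 → A = |Σcross|/2 = 229.0000 mm²
Σ(r_i+r_j)·cross = 10700.5000 → first moment M = |Σ|/6 = 1783.4167
R_c = M/A = 1783.4167/229.0000 = 7.7878 mm
θ = 303° = 5.288348 rad
V = θ·R_c·A = 5.288348·7.7878·229.0000 = 9431.327 mm³

Volume = 9431.327 mm³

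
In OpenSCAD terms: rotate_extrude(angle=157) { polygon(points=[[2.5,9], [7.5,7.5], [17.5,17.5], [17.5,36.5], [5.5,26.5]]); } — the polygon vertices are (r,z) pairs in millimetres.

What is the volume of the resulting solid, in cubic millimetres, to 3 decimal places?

Volume = 7793.491 mm³

Profile (r,z), 5 vertices: (2.5,9) (7.5,7.5) (17.5,17.5) (17.5,36.5) (5.5,26.5)
edge 0: (2.5,9)→(7.5,7.5)  cross = 2.5·7.5 − 7.5·9 = -48.7500; (r_i+r_j)·cross = 10·-48.7500 = -487.5000
edge 1: (7.5,7.5)→(17.5,17.5)  cross = 7.5·17.5 − 17.5·7.5 = 0.0000; (r_i+r_j)·cross = 25·0.0000 = 0.0000
edge 2: (17.5,17.5)→(17.5,36.5)  cross = 17.5·36.5 − 17.5·17.5 = 332.5000; (r_i+r_j)·cross = 35·332.5000 = 11637.5000
edge 3: (17.5,36.5)→(5.5,26.5)  cross = 17.5·26.5 − 5.5·36.5 = 263.0000; (r_i+r_j)·cross = 23·263.0000 = 6049.0000
edge 4: (5.5,26.5)→(2.5,9)  cross = 5.5·9 − 2.5·26.5 = -16.7500; (r_i+r_j)·cross = 8·-16.7500 = -134.0000
Σcross = 530.0000 → A = |Σcross|/2 = 265.0000 mm²
Σ(r_i+r_j)·cross = 17065.0000 → first moment M = |Σ|/6 = 2844.1667
R_c = M/A = 2844.1667/265.0000 = 10.7327 mm
θ = 157° = 2.740167 rad
V = θ·R_c·A = 2.740167·10.7327·265.0000 = 7793.491 mm³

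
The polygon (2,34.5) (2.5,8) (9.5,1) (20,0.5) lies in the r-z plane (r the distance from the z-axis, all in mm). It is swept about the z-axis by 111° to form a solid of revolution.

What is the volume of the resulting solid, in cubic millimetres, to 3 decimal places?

Volume = 4362.189 mm³

Profile (r,z), 4 vertices: (2,34.5) (2.5,8) (9.5,1) (20,0.5)
edge 0: (2,34.5)→(2.5,8)  cross = 2·8 − 2.5·34.5 = -70.2500; (r_i+r_j)·cross = 4.5·-70.2500 = -316.1250
edge 1: (2.5,8)→(9.5,1)  cross = 2.5·1 − 9.5·8 = -73.5000; (r_i+r_j)·cross = 12·-73.5000 = -882.0000
edge 2: (9.5,1)→(20,0.5)  cross = 9.5·0.5 − 20·1 = -15.2500; (r_i+r_j)·cross = 29.5·-15.2500 = -449.8750
edge 3: (20,0.5)→(2,34.5)  cross = 20·34.5 − 2·0.5 = 689.0000; (r_i+r_j)·cross = 22·689.0000 = 15158.0000
Σcross = 530.0000 → A = |Σcross|/2 = 265.0000 mm²
Σ(r_i+r_j)·cross = 13510.0000 → first moment M = |Σ|/6 = 2251.6667
R_c = M/A = 2251.6667/265.0000 = 8.4969 mm
θ = 111° = 1.937315 rad
V = θ·R_c·A = 1.937315·8.4969·265.0000 = 4362.189 mm³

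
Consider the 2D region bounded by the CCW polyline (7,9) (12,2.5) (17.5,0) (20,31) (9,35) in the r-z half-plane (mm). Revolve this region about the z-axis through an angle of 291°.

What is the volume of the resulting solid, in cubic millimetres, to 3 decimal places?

Profile (r,z), 5 vertices: (7,9) (12,2.5) (17.5,0) (20,31) (9,35)
edge 0: (7,9)→(12,2.5)  cross = 7·2.5 − 12·9 = -90.5000; (r_i+r_j)·cross = 19·-90.5000 = -1719.5000
edge 1: (12,2.5)→(17.5,0)  cross = 12·0 − 17.5·2.5 = -43.7500; (r_i+r_j)·cross = 29.5·-43.7500 = -1290.6250
edge 2: (17.5,0)→(20,31)  cross = 17.5·31 − 20·0 = 542.5000; (r_i+r_j)·cross = 37.5·542.5000 = 20343.7500
edge 3: (20,31)→(9,35)  cross = 20·35 − 9·31 = 421.0000; (r_i+r_j)·cross = 29·421.0000 = 12209.0000
edge 4: (9,35)→(7,9)  cross = 9·9 − 7·35 = -164.0000; (r_i+r_j)·cross = 16·-164.0000 = -2624.0000
Σcross = 665.2500 → A = |Σcross|/2 = 332.6250 mm²
Σ(r_i+r_j)·cross = 26918.6250 → first moment M = |Σ|/6 = 4486.4375
R_c = M/A = 4486.4375/332.6250 = 13.4880 mm
θ = 291° = 5.078908 rad
V = θ·R_c·A = 5.078908·13.4880·332.6250 = 22786.204 mm³

Volume = 22786.204 mm³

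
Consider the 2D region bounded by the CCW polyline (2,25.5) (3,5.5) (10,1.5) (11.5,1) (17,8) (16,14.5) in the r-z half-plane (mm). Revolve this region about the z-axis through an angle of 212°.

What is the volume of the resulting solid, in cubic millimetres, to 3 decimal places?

Volume = 7233.769 mm³

Profile (r,z), 6 vertices: (2,25.5) (3,5.5) (10,1.5) (11.5,1) (17,8) (16,14.5)
edge 0: (2,25.5)→(3,5.5)  cross = 2·5.5 − 3·25.5 = -65.5000; (r_i+r_j)·cross = 5·-65.5000 = -327.5000
edge 1: (3,5.5)→(10,1.5)  cross = 3·1.5 − 10·5.5 = -50.5000; (r_i+r_j)·cross = 13·-50.5000 = -656.5000
edge 2: (10,1.5)→(11.5,1)  cross = 10·1 − 11.5·1.5 = -7.2500; (r_i+r_j)·cross = 21.5·-7.2500 = -155.8750
edge 3: (11.5,1)→(17,8)  cross = 11.5·8 − 17·1 = 75.0000; (r_i+r_j)·cross = 28.5·75.0000 = 2137.5000
edge 4: (17,8)→(16,14.5)  cross = 17·14.5 − 16·8 = 118.5000; (r_i+r_j)·cross = 33·118.5000 = 3910.5000
edge 5: (16,14.5)→(2,25.5)  cross = 16·25.5 − 2·14.5 = 379.0000; (r_i+r_j)·cross = 18·379.0000 = 6822.0000
Σcross = 449.2500 → A = |Σcross|/2 = 224.6250 mm²
Σ(r_i+r_j)·cross = 11730.1250 → first moment M = |Σ|/6 = 1955.0208
R_c = M/A = 1955.0208/224.6250 = 8.7035 mm
θ = 212° = 3.700098 rad
V = θ·R_c·A = 3.700098·8.7035·224.6250 = 7233.769 mm³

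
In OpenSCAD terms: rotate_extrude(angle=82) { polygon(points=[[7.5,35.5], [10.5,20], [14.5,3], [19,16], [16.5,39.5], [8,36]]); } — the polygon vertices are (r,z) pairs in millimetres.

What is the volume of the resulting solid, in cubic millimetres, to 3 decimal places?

Profile (r,z), 6 vertices: (7.5,35.5) (10.5,20) (14.5,3) (19,16) (16.5,39.5) (8,36)
edge 0: (7.5,35.5)→(10.5,20)  cross = 7.5·20 − 10.5·35.5 = -222.7500; (r_i+r_j)·cross = 18·-222.7500 = -4009.5000
edge 1: (10.5,20)→(14.5,3)  cross = 10.5·3 − 14.5·20 = -258.5000; (r_i+r_j)·cross = 25·-258.5000 = -6462.5000
edge 2: (14.5,3)→(19,16)  cross = 14.5·16 − 19·3 = 175.0000; (r_i+r_j)·cross = 33.5·175.0000 = 5862.5000
edge 3: (19,16)→(16.5,39.5)  cross = 19·39.5 − 16.5·16 = 486.5000; (r_i+r_j)·cross = 35.5·486.5000 = 17270.7500
edge 4: (16.5,39.5)→(8,36)  cross = 16.5·36 − 8·39.5 = 278.0000; (r_i+r_j)·cross = 24.5·278.0000 = 6811.0000
edge 5: (8,36)→(7.5,35.5)  cross = 8·35.5 − 7.5·36 = 14.0000; (r_i+r_j)·cross = 15.5·14.0000 = 217.0000
Σcross = 472.2500 → A = |Σcross|/2 = 236.1250 mm²
Σ(r_i+r_j)·cross = 19689.2500 → first moment M = |Σ|/6 = 3281.5417
R_c = M/A = 3281.5417/236.1250 = 13.8975 mm
θ = 82° = 1.431170 rad
V = θ·R_c·A = 1.431170·13.8975·236.1250 = 4696.444 mm³

Volume = 4696.444 mm³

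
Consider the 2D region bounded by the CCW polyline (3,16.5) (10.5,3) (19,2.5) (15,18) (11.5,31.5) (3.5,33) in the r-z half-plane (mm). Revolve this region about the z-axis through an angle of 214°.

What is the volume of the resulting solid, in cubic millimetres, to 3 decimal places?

Profile (r,z), 6 vertices: (3,16.5) (10.5,3) (19,2.5) (15,18) (11.5,31.5) (3.5,33)
edge 0: (3,16.5)→(10.5,3)  cross = 3·3 − 10.5·16.5 = -164.2500; (r_i+r_j)·cross = 13.5·-164.2500 = -2217.3750
edge 1: (10.5,3)→(19,2.5)  cross = 10.5·2.5 − 19·3 = -30.7500; (r_i+r_j)·cross = 29.5·-30.7500 = -907.1250
edge 2: (19,2.5)→(15,18)  cross = 19·18 − 15·2.5 = 304.5000; (r_i+r_j)·cross = 34·304.5000 = 10353.0000
edge 3: (15,18)→(11.5,31.5)  cross = 15·31.5 − 11.5·18 = 265.5000; (r_i+r_j)·cross = 26.5·265.5000 = 7035.7500
edge 4: (11.5,31.5)→(3.5,33)  cross = 11.5·33 − 3.5·31.5 = 269.2500; (r_i+r_j)·cross = 15·269.2500 = 4038.7500
edge 5: (3.5,33)→(3,16.5)  cross = 3.5·16.5 − 3·33 = -41.2500; (r_i+r_j)·cross = 6.5·-41.2500 = -268.1250
Σcross = 603.0000 → A = |Σcross|/2 = 301.5000 mm²
Σ(r_i+r_j)·cross = 18034.8750 → first moment M = |Σ|/6 = 3005.8125
R_c = M/A = 3005.8125/301.5000 = 9.9695 mm
θ = 214° = 3.735005 rad
V = θ·R_c·A = 3.735005·9.9695·301.5000 = 11226.724 mm³

Volume = 11226.724 mm³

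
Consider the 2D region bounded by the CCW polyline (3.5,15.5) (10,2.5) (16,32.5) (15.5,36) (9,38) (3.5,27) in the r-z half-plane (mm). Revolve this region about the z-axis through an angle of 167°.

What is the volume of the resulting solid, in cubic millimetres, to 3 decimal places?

Profile (r,z), 6 vertices: (3.5,15.5) (10,2.5) (16,32.5) (15.5,36) (9,38) (3.5,27)
edge 0: (3.5,15.5)→(10,2.5)  cross = 3.5·2.5 − 10·15.5 = -146.2500; (r_i+r_j)·cross = 13.5·-146.2500 = -1974.3750
edge 1: (10,2.5)→(16,32.5)  cross = 10·32.5 − 16·2.5 = 285.0000; (r_i+r_j)·cross = 26·285.0000 = 7410.0000
edge 2: (16,32.5)→(15.5,36)  cross = 16·36 − 15.5·32.5 = 72.2500; (r_i+r_j)·cross = 31.5·72.2500 = 2275.8750
edge 3: (15.5,36)→(9,38)  cross = 15.5·38 − 9·36 = 265.0000; (r_i+r_j)·cross = 24.5·265.0000 = 6492.5000
edge 4: (9,38)→(3.5,27)  cross = 9·27 − 3.5·38 = 110.0000; (r_i+r_j)·cross = 12.5·110.0000 = 1375.0000
edge 5: (3.5,27)→(3.5,15.5)  cross = 3.5·15.5 − 3.5·27 = -40.2500; (r_i+r_j)·cross = 7·-40.2500 = -281.7500
Σcross = 545.7500 → A = |Σcross|/2 = 272.8750 mm²
Σ(r_i+r_j)·cross = 15297.2500 → first moment M = |Σ|/6 = 2549.5417
R_c = M/A = 2549.5417/272.8750 = 9.3433 mm
θ = 167° = 2.914700 rad
V = θ·R_c·A = 2.914700·9.3433·272.8750 = 7431.149 mm³

Volume = 7431.149 mm³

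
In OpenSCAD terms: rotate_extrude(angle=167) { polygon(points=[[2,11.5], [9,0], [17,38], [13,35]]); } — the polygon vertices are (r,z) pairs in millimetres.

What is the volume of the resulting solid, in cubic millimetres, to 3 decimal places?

Volume = 5817.741 mm³

Profile (r,z), 4 vertices: (2,11.5) (9,0) (17,38) (13,35)
edge 0: (2,11.5)→(9,0)  cross = 2·0 − 9·11.5 = -103.5000; (r_i+r_j)·cross = 11·-103.5000 = -1138.5000
edge 1: (9,0)→(17,38)  cross = 9·38 − 17·0 = 342.0000; (r_i+r_j)·cross = 26·342.0000 = 8892.0000
edge 2: (17,38)→(13,35)  cross = 17·35 − 13·38 = 101.0000; (r_i+r_j)·cross = 30·101.0000 = 3030.0000
edge 3: (13,35)→(2,11.5)  cross = 13·11.5 − 2·35 = 79.5000; (r_i+r_j)·cross = 15·79.5000 = 1192.5000
Σcross = 419.0000 → A = |Σcross|/2 = 209.5000 mm²
Σ(r_i+r_j)·cross = 11976.0000 → first moment M = |Σ|/6 = 1996.0000
R_c = M/A = 1996.0000/209.5000 = 9.5274 mm
θ = 167° = 2.914700 rad
V = θ·R_c·A = 2.914700·9.5274·209.5000 = 5817.741 mm³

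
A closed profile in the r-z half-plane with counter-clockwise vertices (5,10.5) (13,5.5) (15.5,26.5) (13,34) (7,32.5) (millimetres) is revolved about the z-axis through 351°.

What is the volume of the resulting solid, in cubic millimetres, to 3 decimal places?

Profile (r,z), 5 vertices: (5,10.5) (13,5.5) (15.5,26.5) (13,34) (7,32.5)
edge 0: (5,10.5)→(13,5.5)  cross = 5·5.5 − 13·10.5 = -109.0000; (r_i+r_j)·cross = 18·-109.0000 = -1962.0000
edge 1: (13,5.5)→(15.5,26.5)  cross = 13·26.5 − 15.5·5.5 = 259.2500; (r_i+r_j)·cross = 28.5·259.2500 = 7388.6250
edge 2: (15.5,26.5)→(13,34)  cross = 15.5·34 − 13·26.5 = 182.5000; (r_i+r_j)·cross = 28.5·182.5000 = 5201.2500
edge 3: (13,34)→(7,32.5)  cross = 13·32.5 − 7·34 = 184.5000; (r_i+r_j)·cross = 20·184.5000 = 3690.0000
edge 4: (7,32.5)→(5,10.5)  cross = 7·10.5 − 5·32.5 = -89.0000; (r_i+r_j)·cross = 12·-89.0000 = -1068.0000
Σcross = 428.2500 → A = |Σcross|/2 = 214.1250 mm²
Σ(r_i+r_j)·cross = 13249.8750 → first moment M = |Σ|/6 = 2208.3125
R_c = M/A = 2208.3125/214.1250 = 10.3132 mm
θ = 351° = 6.126106 rad
V = θ·R_c·A = 6.126106·10.3132·214.1250 = 13528.356 mm³

Volume = 13528.356 mm³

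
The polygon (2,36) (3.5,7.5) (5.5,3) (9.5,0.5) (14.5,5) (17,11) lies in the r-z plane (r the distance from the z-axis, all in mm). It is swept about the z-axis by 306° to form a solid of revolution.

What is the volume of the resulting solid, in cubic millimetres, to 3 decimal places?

Volume = 11793.395 mm³

Profile (r,z), 6 vertices: (2,36) (3.5,7.5) (5.5,3) (9.5,0.5) (14.5,5) (17,11)
edge 0: (2,36)→(3.5,7.5)  cross = 2·7.5 − 3.5·36 = -111.0000; (r_i+r_j)·cross = 5.5·-111.0000 = -610.5000
edge 1: (3.5,7.5)→(5.5,3)  cross = 3.5·3 − 5.5·7.5 = -30.7500; (r_i+r_j)·cross = 9·-30.7500 = -276.7500
edge 2: (5.5,3)→(9.5,0.5)  cross = 5.5·0.5 − 9.5·3 = -25.7500; (r_i+r_j)·cross = 15·-25.7500 = -386.2500
edge 3: (9.5,0.5)→(14.5,5)  cross = 9.5·5 − 14.5·0.5 = 40.2500; (r_i+r_j)·cross = 24·40.2500 = 966.0000
edge 4: (14.5,5)→(17,11)  cross = 14.5·11 − 17·5 = 74.5000; (r_i+r_j)·cross = 31.5·74.5000 = 2346.7500
edge 5: (17,11)→(2,36)  cross = 17·36 − 2·11 = 590.0000; (r_i+r_j)·cross = 19·590.0000 = 11210.0000
Σcross = 537.2500 → A = |Σcross|/2 = 268.6250 mm²
Σ(r_i+r_j)·cross = 13249.2500 → first moment M = |Σ|/6 = 2208.2083
R_c = M/A = 2208.2083/268.6250 = 8.2204 mm
θ = 306° = 5.340708 rad
V = θ·R_c·A = 5.340708·8.2204·268.6250 = 11793.395 mm³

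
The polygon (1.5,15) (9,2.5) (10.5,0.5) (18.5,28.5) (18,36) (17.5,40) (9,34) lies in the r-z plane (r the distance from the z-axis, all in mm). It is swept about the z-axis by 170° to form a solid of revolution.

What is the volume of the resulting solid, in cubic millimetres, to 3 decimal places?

Volume = 11124.867 mm³

Profile (r,z), 7 vertices: (1.5,15) (9,2.5) (10.5,0.5) (18.5,28.5) (18,36) (17.5,40) (9,34)
edge 0: (1.5,15)→(9,2.5)  cross = 1.5·2.5 − 9·15 = -131.2500; (r_i+r_j)·cross = 10.5·-131.2500 = -1378.1250
edge 1: (9,2.5)→(10.5,0.5)  cross = 9·0.5 − 10.5·2.5 = -21.7500; (r_i+r_j)·cross = 19.5·-21.7500 = -424.1250
edge 2: (10.5,0.5)→(18.5,28.5)  cross = 10.5·28.5 − 18.5·0.5 = 290.0000; (r_i+r_j)·cross = 29·290.0000 = 8410.0000
edge 3: (18.5,28.5)→(18,36)  cross = 18.5·36 − 18·28.5 = 153.0000; (r_i+r_j)·cross = 36.5·153.0000 = 5584.5000
edge 4: (18,36)→(17.5,40)  cross = 18·40 − 17.5·36 = 90.0000; (r_i+r_j)·cross = 35.5·90.0000 = 3195.0000
edge 5: (17.5,40)→(9,34)  cross = 17.5·34 − 9·40 = 235.0000; (r_i+r_j)·cross = 26.5·235.0000 = 6227.5000
edge 6: (9,34)→(1.5,15)  cross = 9·15 − 1.5·34 = 84.0000; (r_i+r_j)·cross = 10.5·84.0000 = 882.0000
Σcross = 699.0000 → A = |Σcross|/2 = 349.5000 mm²
Σ(r_i+r_j)·cross = 22496.7500 → first moment M = |Σ|/6 = 3749.4583
R_c = M/A = 3749.4583/349.5000 = 10.7281 mm
θ = 170° = 2.967060 rad
V = θ·R_c·A = 2.967060·10.7281·349.5000 = 11124.867 mm³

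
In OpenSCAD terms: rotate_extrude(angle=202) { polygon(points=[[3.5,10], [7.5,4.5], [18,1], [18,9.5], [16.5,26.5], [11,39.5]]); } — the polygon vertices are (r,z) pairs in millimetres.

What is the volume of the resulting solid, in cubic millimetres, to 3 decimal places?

Volume = 13824.842 mm³

Profile (r,z), 6 vertices: (3.5,10) (7.5,4.5) (18,1) (18,9.5) (16.5,26.5) (11,39.5)
edge 0: (3.5,10)→(7.5,4.5)  cross = 3.5·4.5 − 7.5·10 = -59.2500; (r_i+r_j)·cross = 11·-59.2500 = -651.7500
edge 1: (7.5,4.5)→(18,1)  cross = 7.5·1 − 18·4.5 = -73.5000; (r_i+r_j)·cross = 25.5·-73.5000 = -1874.2500
edge 2: (18,1)→(18,9.5)  cross = 18·9.5 − 18·1 = 153.0000; (r_i+r_j)·cross = 36·153.0000 = 5508.0000
edge 3: (18,9.5)→(16.5,26.5)  cross = 18·26.5 − 16.5·9.5 = 320.2500; (r_i+r_j)·cross = 34.5·320.2500 = 11048.6250
edge 4: (16.5,26.5)→(11,39.5)  cross = 16.5·39.5 − 11·26.5 = 360.2500; (r_i+r_j)·cross = 27.5·360.2500 = 9906.8750
edge 5: (11,39.5)→(3.5,10)  cross = 11·10 − 3.5·39.5 = -28.2500; (r_i+r_j)·cross = 14.5·-28.2500 = -409.6250
Σcross = 672.5000 → A = |Σcross|/2 = 336.2500 mm²
Σ(r_i+r_j)·cross = 23527.8750 → first moment M = |Σ|/6 = 3921.3125
R_c = M/A = 3921.3125/336.2500 = 11.6619 mm
θ = 202° = 3.525565 rad
V = θ·R_c·A = 3.525565·11.6619·336.2500 = 13824.842 mm³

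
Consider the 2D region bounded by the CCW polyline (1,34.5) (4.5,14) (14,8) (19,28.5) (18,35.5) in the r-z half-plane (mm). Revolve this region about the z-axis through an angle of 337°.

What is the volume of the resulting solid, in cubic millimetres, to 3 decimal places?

Volume = 21090.152 mm³

Profile (r,z), 5 vertices: (1,34.5) (4.5,14) (14,8) (19,28.5) (18,35.5)
edge 0: (1,34.5)→(4.5,14)  cross = 1·14 − 4.5·34.5 = -141.2500; (r_i+r_j)·cross = 5.5·-141.2500 = -776.8750
edge 1: (4.5,14)→(14,8)  cross = 4.5·8 − 14·14 = -160.0000; (r_i+r_j)·cross = 18.5·-160.0000 = -2960.0000
edge 2: (14,8)→(19,28.5)  cross = 14·28.5 − 19·8 = 247.0000; (r_i+r_j)·cross = 33·247.0000 = 8151.0000
edge 3: (19,28.5)→(18,35.5)  cross = 19·35.5 − 18·28.5 = 161.5000; (r_i+r_j)·cross = 37·161.5000 = 5975.5000
edge 4: (18,35.5)→(1,34.5)  cross = 18·34.5 − 1·35.5 = 585.5000; (r_i+r_j)·cross = 19·585.5000 = 11124.5000
Σcross = 692.7500 → A = |Σcross|/2 = 346.3750 mm²
Σ(r_i+r_j)·cross = 21514.1250 → first moment M = |Σ|/6 = 3585.6875
R_c = M/A = 3585.6875/346.3750 = 10.3520 mm
θ = 337° = 5.881760 rad
V = θ·R_c·A = 5.881760·10.3520·346.3750 = 21090.152 mm³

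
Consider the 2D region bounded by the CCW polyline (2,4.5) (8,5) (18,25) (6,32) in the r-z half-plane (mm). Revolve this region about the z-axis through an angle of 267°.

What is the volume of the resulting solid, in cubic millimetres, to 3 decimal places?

Profile (r,z), 4 vertices: (2,4.5) (8,5) (18,25) (6,32)
edge 0: (2,4.5)→(8,5)  cross = 2·5 − 8·4.5 = -26.0000; (r_i+r_j)·cross = 10·-26.0000 = -260.0000
edge 1: (8,5)→(18,25)  cross = 8·25 − 18·5 = 110.0000; (r_i+r_j)·cross = 26·110.0000 = 2860.0000
edge 2: (18,25)→(6,32)  cross = 18·32 − 6·25 = 426.0000; (r_i+r_j)·cross = 24·426.0000 = 10224.0000
edge 3: (6,32)→(2,4.5)  cross = 6·4.5 − 2·32 = -37.0000; (r_i+r_j)·cross = 8·-37.0000 = -296.0000
Σcross = 473.0000 → A = |Σcross|/2 = 236.5000 mm²
Σ(r_i+r_j)·cross = 12528.0000 → first moment M = |Σ|/6 = 2088.0000
R_c = M/A = 2088.0000/236.5000 = 8.8288 mm
θ = 267° = 4.660029 rad
V = θ·R_c·A = 4.660029·8.8288·236.5000 = 9730.141 mm³

Volume = 9730.141 mm³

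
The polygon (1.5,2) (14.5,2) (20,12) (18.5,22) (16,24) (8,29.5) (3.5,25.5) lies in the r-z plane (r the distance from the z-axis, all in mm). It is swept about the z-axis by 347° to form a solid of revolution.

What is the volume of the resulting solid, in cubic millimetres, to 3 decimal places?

Profile (r,z), 7 vertices: (1.5,2) (14.5,2) (20,12) (18.5,22) (16,24) (8,29.5) (3.5,25.5)
edge 0: (1.5,2)→(14.5,2)  cross = 1.5·2 − 14.5·2 = -26.0000; (r_i+r_j)·cross = 16·-26.0000 = -416.0000
edge 1: (14.5,2)→(20,12)  cross = 14.5·12 − 20·2 = 134.0000; (r_i+r_j)·cross = 34.5·134.0000 = 4623.0000
edge 2: (20,12)→(18.5,22)  cross = 20·22 − 18.5·12 = 218.0000; (r_i+r_j)·cross = 38.5·218.0000 = 8393.0000
edge 3: (18.5,22)→(16,24)  cross = 18.5·24 − 16·22 = 92.0000; (r_i+r_j)·cross = 34.5·92.0000 = 3174.0000
edge 4: (16,24)→(8,29.5)  cross = 16·29.5 − 8·24 = 280.0000; (r_i+r_j)·cross = 24·280.0000 = 6720.0000
edge 5: (8,29.5)→(3.5,25.5)  cross = 8·25.5 − 3.5·29.5 = 100.7500; (r_i+r_j)·cross = 11.5·100.7500 = 1158.6250
edge 6: (3.5,25.5)→(1.5,2)  cross = 3.5·2 − 1.5·25.5 = -31.2500; (r_i+r_j)·cross = 5·-31.2500 = -156.2500
Σcross = 767.5000 → A = |Σcross|/2 = 383.7500 mm²
Σ(r_i+r_j)·cross = 23496.3750 → first moment M = |Σ|/6 = 3916.0625
R_c = M/A = 3916.0625/383.7500 = 10.2047 mm
θ = 347° = 6.056293 rad
V = θ·R_c·A = 6.056293·10.2047·383.7500 = 23716.820 mm³

Volume = 23716.820 mm³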